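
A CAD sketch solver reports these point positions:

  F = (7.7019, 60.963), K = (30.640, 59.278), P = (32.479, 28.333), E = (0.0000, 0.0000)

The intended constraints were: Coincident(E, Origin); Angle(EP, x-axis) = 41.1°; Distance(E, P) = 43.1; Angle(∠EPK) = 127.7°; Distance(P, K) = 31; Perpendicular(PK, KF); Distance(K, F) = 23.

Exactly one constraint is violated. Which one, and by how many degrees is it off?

Perpendicular(PK, KF) — off by 7.60°.

E = (0.00, 0.00) ✓; EP at 41.10° ✓; |EP| = 43.10 ✓; ∠EPK = 127.7° ✓; |PK| = 31.00 ✓; ∠(PK, KF) = 82.40° ✗; |KF| = 23.00 ✓.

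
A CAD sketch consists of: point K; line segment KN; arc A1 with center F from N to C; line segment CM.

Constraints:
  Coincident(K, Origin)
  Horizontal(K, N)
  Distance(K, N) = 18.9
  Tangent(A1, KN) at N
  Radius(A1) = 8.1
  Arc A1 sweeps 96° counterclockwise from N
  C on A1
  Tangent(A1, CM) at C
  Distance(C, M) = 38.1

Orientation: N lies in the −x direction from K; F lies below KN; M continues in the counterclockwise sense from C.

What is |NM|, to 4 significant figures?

47.01

K is at the origin; K and N share the same y with |KN| = 18.9 and N on the −x side, so N = (-18.90, 0.000). A1 meets KN tangentially, so FN is at right angles to KN, so F = N + (0, -8.1) = (-18.90, -8.100). On A1, N sits at bearing 90° from F; a 96° counterclockwise sweep puts C at bearing 186°, so C = F + 8.1·(cos 186°, sin 186°) = (-26.96, -8.947). Since A1 is tangent to CM there, FC ⟂ CM, so CM runs along (−sin 186°, cos 186°); with |CM| = 38.1, M = (-22.97, -46.84). Then |NM| = |M − N| = 47.01.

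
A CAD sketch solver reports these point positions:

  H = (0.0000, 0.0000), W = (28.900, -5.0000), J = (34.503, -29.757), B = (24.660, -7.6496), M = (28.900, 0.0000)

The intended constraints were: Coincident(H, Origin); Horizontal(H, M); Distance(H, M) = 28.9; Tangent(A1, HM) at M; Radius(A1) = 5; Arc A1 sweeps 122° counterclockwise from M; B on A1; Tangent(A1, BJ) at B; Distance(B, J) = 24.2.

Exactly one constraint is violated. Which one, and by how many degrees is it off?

Tangent(A1, BJ) at B — off by 8.00°.

H = (0.00, 0.00) ✓; H.y = 0.00, M.y = 0.00 ✓; |HM| = 28.90 ✓; ∠(WM, MH) = 90.00° ✓; |WM| = 5.000 ✓; bearing(W→B) − bearing(W→M) = 122.0° ✓; |WB| = 5.000 ✓; ∠(WB, BJ) = 98.00° ✗; |BJ| = 24.20 ✓.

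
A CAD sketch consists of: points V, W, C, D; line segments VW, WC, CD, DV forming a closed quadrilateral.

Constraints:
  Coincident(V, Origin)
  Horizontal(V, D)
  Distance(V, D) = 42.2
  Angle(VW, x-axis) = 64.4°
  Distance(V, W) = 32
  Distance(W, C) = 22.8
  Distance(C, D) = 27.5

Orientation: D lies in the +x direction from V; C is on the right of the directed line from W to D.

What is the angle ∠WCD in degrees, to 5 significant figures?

106.77°

V is at the origin; VD is horizontal with |VD| = 42.2 and D in +x, so D = (42.2, 0). VW runs at 64.4° with |VW| = 32.0, so W = (13.827, 28.859). C is determined by |WC| = 22.8 and |CD| = 27.5 together: it lies at the intersection of circle(W, 22.8) and circle(D, 27.5). With |WD| = 40.471, the foot of the radical line on WD is 17.314 from W and the perpendicular offset is √(22.8² − 17.314²) = 14.834. Taking the right-of-WD solution: C = (15.388, 6.1121).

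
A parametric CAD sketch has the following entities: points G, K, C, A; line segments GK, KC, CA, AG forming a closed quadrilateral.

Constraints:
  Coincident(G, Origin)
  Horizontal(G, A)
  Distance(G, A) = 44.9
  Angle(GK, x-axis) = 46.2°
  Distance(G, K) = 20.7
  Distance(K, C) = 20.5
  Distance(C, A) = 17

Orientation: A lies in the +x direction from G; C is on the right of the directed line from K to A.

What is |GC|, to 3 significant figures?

27.9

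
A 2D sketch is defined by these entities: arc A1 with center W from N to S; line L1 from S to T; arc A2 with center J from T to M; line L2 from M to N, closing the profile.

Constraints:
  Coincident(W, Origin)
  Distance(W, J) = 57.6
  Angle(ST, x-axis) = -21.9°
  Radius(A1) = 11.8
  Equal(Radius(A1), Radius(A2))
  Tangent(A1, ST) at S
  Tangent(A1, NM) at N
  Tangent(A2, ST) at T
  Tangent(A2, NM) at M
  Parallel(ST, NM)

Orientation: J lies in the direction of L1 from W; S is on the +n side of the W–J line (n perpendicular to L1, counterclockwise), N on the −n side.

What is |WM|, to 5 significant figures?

58.796

The slot axis is L1's direction at -21.9°, so u = (cos -21.9°, sin -21.9°) = (0.92784, -0.37299) and n = (−sin -21.9°, cos -21.9°) = (0.37299, 0.92784). W is at the origin and J lies 57.6 along u from W, so J = 57.6·u = (53.443, -21.484). Tangency of A1 to both parallel lines with radius 11.8 puts S and N at W ± 11.8·n: S = (4.4013, 10.948), N = (-4.4013, -10.948). Equal radii place T and M the same way about J: T = J + 11.8·n = (57.845, -10.536), M = J − 11.8·n = (49.042, -32.433). Then |WM| = |M − W| = 58.796.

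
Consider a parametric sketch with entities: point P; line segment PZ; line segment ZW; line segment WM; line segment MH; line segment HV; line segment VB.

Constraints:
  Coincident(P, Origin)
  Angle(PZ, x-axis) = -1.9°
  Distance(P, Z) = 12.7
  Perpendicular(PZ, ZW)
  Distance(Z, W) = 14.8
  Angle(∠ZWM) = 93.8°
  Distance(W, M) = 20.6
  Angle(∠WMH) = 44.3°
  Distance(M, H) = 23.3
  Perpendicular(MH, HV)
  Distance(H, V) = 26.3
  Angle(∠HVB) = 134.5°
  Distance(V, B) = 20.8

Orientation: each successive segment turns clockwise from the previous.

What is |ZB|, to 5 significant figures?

40.278

P is at the origin; PZ runs at -1.9° with length 12.7, so Z = (12.693, -0.42107). PZ ⟂ ZW, so ZW runs at -91.900°; with |ZW| = 14.8, W = (12.202, -15.213). ∠ZWM = 93.8° gives WM at -178.10° from the x-axis; with |WM| = 20.6, M = (-8.3864, -15.896). ∠WMH = 44.3° gives MH at 46.200° from the x-axis; with |MH| = 23.3, H = (7.7406, 0.92108). MH ⟂ HV, so HV runs at -43.800°; with |HV| = 26.3, V = (26.723, -17.282). ∠HVB = 134.5° gives VB at -89.300° from the x-axis; with |VB| = 20.8, B = (26.977, -38.081). Then |ZB| = |B − Z| = 40.278.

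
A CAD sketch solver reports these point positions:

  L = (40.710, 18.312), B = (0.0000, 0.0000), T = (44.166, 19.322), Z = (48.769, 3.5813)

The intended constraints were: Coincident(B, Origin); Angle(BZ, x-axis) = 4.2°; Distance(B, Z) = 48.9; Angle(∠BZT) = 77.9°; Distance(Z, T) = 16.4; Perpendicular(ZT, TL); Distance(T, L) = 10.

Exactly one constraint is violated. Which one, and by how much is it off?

Distance(T, L) = 10 — off by 6.40.

B = (0.00, 0.00) ✓; BZ at 4.200° ✓; |BZ| = 48.90 ✓; ∠BZT = 77.90° ✓; |ZT| = 16.40 ✓; ∠(ZT, TL) = 89.99° ✓; |TL| = 3.601 ✗.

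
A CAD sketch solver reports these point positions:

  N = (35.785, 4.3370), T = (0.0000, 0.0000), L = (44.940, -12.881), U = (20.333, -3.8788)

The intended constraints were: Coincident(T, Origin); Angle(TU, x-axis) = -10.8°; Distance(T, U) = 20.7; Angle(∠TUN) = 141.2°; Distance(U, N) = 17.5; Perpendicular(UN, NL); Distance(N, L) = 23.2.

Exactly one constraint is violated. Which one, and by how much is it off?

Distance(N, L) = 23.2 — off by 3.70.

T = (0.00, 0.00) ✓; TU at -10.80° ✓; |TU| = 20.70 ✓; ∠TUN = 141.2° ✓; |UN| = 17.50 ✓; ∠(UN, NL) = 90.00° ✓; |NL| = 19.50 ✗.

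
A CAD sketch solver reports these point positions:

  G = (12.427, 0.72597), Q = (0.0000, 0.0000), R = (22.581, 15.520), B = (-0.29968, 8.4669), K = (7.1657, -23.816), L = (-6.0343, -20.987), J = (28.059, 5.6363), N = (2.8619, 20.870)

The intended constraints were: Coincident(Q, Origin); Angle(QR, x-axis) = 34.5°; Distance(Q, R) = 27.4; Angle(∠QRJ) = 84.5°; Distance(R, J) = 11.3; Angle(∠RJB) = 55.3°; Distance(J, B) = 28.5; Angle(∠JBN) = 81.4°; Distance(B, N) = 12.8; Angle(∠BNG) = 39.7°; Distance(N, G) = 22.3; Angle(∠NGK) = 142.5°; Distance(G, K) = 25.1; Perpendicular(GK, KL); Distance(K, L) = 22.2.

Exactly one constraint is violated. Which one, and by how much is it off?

Distance(K, L) = 22.2 — off by 8.70.

Q = (0.00, 0.00) ✓; QR at 34.50° ✓; |QR| = 27.40 ✓; ∠QRJ = 84.50° ✓; |RJ| = 11.30 ✓; ∠RJB = 55.30° ✓; |JB| = 28.50 ✓; ∠JBN = 81.40° ✓; |BN| = 12.80 ✓; ∠BNG = 39.70° ✓; |NG| = 22.30 ✓; ∠NGK = 142.5° ✓; |GK| = 25.10 ✓; ∠(GK, KL) = 90.00° ✓; |KL| = 13.50 ✗.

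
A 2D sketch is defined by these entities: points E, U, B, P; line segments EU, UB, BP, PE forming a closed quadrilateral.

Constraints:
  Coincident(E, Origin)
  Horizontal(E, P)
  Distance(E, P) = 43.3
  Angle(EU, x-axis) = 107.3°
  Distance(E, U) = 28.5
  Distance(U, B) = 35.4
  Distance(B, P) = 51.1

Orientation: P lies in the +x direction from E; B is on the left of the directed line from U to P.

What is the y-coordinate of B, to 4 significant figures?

46.18

Checks: |UB| = 35.40 ✓; |BP| = 51.10 ✓.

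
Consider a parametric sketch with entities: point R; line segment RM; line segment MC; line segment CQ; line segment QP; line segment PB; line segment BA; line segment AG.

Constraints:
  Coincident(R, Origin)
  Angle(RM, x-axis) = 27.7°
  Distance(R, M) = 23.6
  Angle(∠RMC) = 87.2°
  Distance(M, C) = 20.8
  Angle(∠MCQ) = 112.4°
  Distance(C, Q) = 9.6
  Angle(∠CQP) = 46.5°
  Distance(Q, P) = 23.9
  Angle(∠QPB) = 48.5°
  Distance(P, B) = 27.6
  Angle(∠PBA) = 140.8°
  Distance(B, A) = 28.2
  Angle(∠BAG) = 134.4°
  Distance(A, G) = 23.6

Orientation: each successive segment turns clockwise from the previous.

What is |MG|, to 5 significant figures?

68.275

∠PBA = 140.8° gives BA at -76.900° from the x-axis; with |BA| = 28.2, A = (49.788, -35.448). ∠BAG = 134.4° gives AG at -122.50° from the x-axis; with |AG| = 23.6, G = (37.108, -55.352). Then |MG| = |G − M| = 68.275.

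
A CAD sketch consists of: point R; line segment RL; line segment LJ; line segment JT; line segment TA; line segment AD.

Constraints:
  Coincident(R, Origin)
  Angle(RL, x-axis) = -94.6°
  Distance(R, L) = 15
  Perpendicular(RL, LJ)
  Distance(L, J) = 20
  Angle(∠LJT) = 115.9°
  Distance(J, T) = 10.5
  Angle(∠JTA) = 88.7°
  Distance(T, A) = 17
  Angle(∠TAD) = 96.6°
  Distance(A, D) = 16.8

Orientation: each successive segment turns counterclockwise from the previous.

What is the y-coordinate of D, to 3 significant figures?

-12.8

∠JTA = 88.7° gives TA at 151° from the x-axis; with |TA| = 17.0, A = (9.22, 0.785). ∠TAD = 96.6° gives AD at -126° from the x-axis; with |AD| = 16.8, D = (-0.605, -12.8). So D.y = -12.8.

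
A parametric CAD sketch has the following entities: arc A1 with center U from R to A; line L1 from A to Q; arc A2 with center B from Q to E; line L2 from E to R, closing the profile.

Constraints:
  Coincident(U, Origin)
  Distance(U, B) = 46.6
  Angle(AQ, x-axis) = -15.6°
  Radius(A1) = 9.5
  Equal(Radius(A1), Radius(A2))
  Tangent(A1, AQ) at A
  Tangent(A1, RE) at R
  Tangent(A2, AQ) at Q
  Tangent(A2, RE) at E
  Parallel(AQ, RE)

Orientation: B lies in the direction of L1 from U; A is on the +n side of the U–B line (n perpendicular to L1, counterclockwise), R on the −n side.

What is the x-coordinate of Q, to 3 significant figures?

47.4

The slot axis is L1's direction at -15.6°, so u = (cos -15.6°, sin -15.6°) = (0.963, -0.269) and n = (−sin -15.6°, cos -15.6°) = (0.269, 0.963). U is at the origin and B lies 46.6 along u from U, so B = 46.6·u = (44.9, -12.5). Tangency of A1 to both parallel lines with radius 9.5 puts A and R at U ± 9.5·n: A = (2.55, 9.15), R = (-2.55, -9.15). Equal radii place Q and E the same way about B: Q = B + 9.5·n = (47.4, -3.38), E = B − 9.5·n = (42.3, -21.7). So Q.x = 47.4.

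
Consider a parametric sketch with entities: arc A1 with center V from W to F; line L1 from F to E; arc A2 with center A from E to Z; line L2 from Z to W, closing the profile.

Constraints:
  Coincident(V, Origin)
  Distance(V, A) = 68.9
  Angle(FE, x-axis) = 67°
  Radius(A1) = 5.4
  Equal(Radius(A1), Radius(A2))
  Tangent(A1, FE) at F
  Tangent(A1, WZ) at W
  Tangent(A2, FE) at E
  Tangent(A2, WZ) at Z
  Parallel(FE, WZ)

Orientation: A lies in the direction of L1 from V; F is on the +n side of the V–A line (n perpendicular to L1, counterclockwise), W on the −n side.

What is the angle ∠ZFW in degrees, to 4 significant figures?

81.09°

Tangency of A1 to both parallel lines with radius 5.4 puts F and W at V ± 5.4·n: F = (-4.971, 2.110), W = (4.971, -2.110). Equal radii place E and Z the same way about A: E = A + 5.4·n = (21.95, 65.53), Z = A − 5.4·n = (31.89, 61.31). Then cos ∠ZFW = FZ·FW / (|FZ||FW|), giving 81.09°.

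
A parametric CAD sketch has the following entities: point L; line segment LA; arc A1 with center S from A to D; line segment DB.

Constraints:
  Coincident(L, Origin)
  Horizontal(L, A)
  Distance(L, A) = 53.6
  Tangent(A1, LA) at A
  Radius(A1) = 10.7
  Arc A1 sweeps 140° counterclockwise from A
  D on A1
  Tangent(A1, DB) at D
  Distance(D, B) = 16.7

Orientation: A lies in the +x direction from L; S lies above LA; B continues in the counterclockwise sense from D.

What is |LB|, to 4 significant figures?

56.14

L is at the origin; LA is horizontal with |LA| = 53.6 and A on the +x side, so A = (53.60, 0.000). The tangent condition forces SA to be normal to LA, so S = A + (0, 10.7) = (53.60, 10.70). On A1, A sits at bearing -90° from S; a 140° counterclockwise sweep puts D at bearing 50°, so D = S + 10.7·(cos 50°, sin 50°) = (60.48, 18.90). The tangent condition forces SD to be normal to DB, so DB runs along (−sin 50°, cos 50°); with |DB| = 16.7, B = (47.68, 29.63). Then |LB| = |B − L| = 56.14.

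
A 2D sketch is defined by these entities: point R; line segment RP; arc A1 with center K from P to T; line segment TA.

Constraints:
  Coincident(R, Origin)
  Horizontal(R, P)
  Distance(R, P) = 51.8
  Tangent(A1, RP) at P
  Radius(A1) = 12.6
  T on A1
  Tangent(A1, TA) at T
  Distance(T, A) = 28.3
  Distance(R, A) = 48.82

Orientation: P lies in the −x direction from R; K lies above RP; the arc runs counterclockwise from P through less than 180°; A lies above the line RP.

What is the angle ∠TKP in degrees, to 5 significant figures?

74.900°

Checks: ∠(KP, PR) = 90.00° ✓; |KP| = 12.60 ✓; |KT| = 12.60 ✓; ∠(KT, TA) = 90.00° ✓; |TA| = 28.30 ✓; |RA| = 48.82 ✓.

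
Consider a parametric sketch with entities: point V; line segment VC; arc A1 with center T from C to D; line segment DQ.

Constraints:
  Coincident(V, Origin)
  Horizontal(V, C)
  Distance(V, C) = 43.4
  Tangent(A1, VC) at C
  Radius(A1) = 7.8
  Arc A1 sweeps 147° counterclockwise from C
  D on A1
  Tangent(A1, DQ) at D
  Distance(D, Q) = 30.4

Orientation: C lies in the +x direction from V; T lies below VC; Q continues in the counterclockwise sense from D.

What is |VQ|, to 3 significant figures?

71.7

V is at the origin; VC is horizontal with |VC| = 43.4 and C on the +x side, so C = (43.4, 0.00). Since A1 is tangent to VC there, TC ⟂ VC, so T = C + (0, -7.8) = (43.4, -7.80). On A1, C sits at bearing 90° from T; a 147° counterclockwise sweep puts D at bearing 237°, so D = T + 7.8·(cos 237°, sin 237°) = (39.2, -14.3). The tangent condition forces TD to be normal to DQ, so DQ runs along (−sin 237°, cos 237°); with |DQ| = 30.4, Q = (64.6, -30.9). Then |VQ| = |Q − V| = 71.7.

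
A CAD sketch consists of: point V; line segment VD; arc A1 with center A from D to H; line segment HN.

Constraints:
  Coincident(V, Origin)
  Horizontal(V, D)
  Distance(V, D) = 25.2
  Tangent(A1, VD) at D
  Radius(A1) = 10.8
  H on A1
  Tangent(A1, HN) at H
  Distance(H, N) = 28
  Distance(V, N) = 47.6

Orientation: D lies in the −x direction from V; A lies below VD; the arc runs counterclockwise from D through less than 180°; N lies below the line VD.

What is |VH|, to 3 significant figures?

38.2

Checks: V.y = 0.00, D.y = 0.00 ✓; |AH| = 10.80 ✓; ∠(AH, HN) = 90.00° ✓; |HN| = 28.00 ✓; |VN| = 47.60 ✓.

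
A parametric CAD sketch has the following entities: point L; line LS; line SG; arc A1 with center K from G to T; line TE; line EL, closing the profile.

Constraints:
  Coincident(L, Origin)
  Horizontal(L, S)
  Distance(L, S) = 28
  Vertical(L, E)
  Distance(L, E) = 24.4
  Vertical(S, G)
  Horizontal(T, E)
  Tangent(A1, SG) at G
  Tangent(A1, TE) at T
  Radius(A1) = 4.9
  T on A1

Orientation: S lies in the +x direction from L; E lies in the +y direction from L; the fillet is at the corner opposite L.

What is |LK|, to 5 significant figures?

30.230

L is at the origin; LS is horizontal with |LS| = 28.0 and S on the +x side, so S = (28.000, 0.0000). LE is vertical with |LE| = 24.4 and E on the +y side, so E = (0.0000, 24.400). The virtual corner opposite L is at (28.000, 24.400). The tangent condition forces KG to be normal to SG and A1 meets TE tangentially, so KT is at right angles to TE, with radius 4.9, so the center K sits 4.9 in from both sides at K = (23.100, 19.500). Then |LK| = |K − L| = 30.230.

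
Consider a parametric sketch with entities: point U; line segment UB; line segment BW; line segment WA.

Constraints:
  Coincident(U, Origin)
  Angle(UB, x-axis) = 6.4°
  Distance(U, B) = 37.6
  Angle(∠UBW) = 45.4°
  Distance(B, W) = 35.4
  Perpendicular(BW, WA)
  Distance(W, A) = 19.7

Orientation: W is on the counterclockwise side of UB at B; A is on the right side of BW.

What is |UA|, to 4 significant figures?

47.34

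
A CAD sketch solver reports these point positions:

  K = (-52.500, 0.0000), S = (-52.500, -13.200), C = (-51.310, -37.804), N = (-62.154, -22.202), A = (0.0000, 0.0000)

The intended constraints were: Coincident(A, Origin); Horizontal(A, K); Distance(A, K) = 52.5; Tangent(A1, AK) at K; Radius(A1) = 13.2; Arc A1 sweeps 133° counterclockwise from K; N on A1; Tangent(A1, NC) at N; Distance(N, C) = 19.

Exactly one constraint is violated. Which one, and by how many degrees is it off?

Tangent(A1, NC) at N — off by 8.20°.

A = (0.00, 0.00) ✓; A.y = 0.00, K.y = 0.00 ✓; |AK| = 52.50 ✓; ∠(SK, KA) = 90.00° ✓; |SK| = 13.20 ✓; bearing(S→N) − bearing(S→K) = 133.0° ✓; |SN| = 13.20 ✓; ∠(SN, NC) = 98.20° ✗; |NC| = 19.00 ✓.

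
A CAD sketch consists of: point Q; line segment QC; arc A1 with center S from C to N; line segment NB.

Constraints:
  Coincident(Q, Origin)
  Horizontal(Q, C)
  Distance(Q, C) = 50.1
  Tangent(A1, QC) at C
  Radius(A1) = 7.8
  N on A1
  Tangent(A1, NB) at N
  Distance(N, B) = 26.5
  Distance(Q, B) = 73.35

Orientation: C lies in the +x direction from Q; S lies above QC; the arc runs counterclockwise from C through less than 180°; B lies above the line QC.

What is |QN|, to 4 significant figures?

57.56

Checks: |SN| = 7.800 ✓; ∠(SN, NB) = 90.00° ✓; |NB| = 26.50 ✓; |QB| = 73.35 ✓.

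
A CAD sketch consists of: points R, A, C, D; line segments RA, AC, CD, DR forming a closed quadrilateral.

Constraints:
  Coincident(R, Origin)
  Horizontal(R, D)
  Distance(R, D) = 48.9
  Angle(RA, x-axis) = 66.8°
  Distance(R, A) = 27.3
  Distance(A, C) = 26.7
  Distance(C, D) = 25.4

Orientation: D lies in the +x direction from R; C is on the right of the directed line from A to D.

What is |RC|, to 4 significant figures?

23.61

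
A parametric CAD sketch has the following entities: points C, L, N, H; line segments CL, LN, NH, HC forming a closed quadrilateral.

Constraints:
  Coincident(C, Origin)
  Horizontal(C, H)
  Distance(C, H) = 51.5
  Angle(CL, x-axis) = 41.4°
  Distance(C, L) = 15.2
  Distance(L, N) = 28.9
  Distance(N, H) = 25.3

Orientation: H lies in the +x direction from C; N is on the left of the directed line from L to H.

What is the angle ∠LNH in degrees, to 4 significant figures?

99.19°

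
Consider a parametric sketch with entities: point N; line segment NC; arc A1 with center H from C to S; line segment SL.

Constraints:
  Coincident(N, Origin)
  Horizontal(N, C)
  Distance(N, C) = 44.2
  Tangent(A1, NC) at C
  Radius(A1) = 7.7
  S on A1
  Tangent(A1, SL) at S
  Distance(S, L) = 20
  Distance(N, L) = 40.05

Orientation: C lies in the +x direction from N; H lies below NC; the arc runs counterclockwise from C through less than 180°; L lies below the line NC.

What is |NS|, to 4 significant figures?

37.21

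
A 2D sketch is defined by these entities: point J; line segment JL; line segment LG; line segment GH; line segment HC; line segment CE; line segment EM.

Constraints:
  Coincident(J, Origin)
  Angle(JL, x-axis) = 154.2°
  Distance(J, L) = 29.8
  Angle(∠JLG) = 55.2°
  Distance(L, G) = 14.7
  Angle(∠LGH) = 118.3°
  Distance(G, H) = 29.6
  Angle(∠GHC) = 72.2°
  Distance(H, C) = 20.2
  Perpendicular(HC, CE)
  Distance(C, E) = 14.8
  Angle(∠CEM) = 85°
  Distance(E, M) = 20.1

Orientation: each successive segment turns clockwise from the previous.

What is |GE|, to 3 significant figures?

17.4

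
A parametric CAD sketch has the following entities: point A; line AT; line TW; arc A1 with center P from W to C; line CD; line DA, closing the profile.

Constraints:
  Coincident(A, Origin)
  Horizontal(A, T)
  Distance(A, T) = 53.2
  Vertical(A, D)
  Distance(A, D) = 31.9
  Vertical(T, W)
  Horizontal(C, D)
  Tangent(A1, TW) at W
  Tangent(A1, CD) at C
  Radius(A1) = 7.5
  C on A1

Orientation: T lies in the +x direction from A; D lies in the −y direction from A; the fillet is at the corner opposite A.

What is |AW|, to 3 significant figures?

58.5

A is at the origin; A and T share the same y with |AT| = 53.2 and T on the +x side, so T = (53.2, 0.00). AD is vertical with |AD| = 31.9 and D on the −y side, so D = (0.00, -31.9). The virtual corner opposite A is at (53.2, -31.9). Since A1 is tangent to TW there, PW ⟂ TW and since A1 is tangent to CD there, PC ⟂ CD, with radius 7.5, so the center P sits 7.5 in from both sides at P = (45.7, -24.4). That places the tangent points at W = (53.2, -24.4) on TW and C = (45.7, -31.9) on CD. Then |AW| = |W − A| = 58.5.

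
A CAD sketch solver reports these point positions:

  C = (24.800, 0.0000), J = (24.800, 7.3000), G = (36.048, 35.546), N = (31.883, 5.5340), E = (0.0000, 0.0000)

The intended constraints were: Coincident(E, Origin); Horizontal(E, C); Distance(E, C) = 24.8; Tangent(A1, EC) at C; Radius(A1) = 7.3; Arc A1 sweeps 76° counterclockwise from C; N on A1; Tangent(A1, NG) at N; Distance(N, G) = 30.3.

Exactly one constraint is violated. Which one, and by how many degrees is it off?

Tangent(A1, NG) at N — off by 6.10°.

E = (0.00, 0.00) ✓; E.y = 0.00, C.y = 0.00 ✓; |EC| = 24.80 ✓; ∠(JC, CE) = 90.00° ✓; |JC| = 7.300 ✓; bearing(J→N) − bearing(J→C) = 76.00° ✓; |JN| = 7.300 ✓; ∠(JN, NG) = 83.90° ✗; |NG| = 30.30 ✓.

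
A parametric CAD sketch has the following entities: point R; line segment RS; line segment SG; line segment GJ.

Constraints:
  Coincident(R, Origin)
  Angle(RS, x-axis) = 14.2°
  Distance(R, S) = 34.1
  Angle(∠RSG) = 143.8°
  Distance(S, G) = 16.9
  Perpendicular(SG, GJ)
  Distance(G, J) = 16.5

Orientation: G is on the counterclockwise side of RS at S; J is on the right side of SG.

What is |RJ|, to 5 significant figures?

57.579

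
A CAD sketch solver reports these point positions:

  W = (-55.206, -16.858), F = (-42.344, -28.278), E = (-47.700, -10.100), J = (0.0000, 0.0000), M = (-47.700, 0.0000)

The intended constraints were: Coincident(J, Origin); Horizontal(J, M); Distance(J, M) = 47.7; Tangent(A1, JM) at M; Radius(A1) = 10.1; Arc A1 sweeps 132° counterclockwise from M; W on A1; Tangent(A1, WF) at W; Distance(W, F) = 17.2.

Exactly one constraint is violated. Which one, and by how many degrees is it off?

Tangent(A1, WF) at W — off by 6.40°.

J = (0.00, 0.00) ✓; J.y = 0.00, M.y = 0.00 ✓; |JM| = 47.70 ✓; ∠(EM, MJ) = 90.00° ✓; |EM| = 10.10 ✓; bearing(E→W) − bearing(E→M) = 132.0° ✓; |EW| = 10.10 ✓; ∠(EW, WF) = 83.60° ✗; |WF| = 17.20 ✓.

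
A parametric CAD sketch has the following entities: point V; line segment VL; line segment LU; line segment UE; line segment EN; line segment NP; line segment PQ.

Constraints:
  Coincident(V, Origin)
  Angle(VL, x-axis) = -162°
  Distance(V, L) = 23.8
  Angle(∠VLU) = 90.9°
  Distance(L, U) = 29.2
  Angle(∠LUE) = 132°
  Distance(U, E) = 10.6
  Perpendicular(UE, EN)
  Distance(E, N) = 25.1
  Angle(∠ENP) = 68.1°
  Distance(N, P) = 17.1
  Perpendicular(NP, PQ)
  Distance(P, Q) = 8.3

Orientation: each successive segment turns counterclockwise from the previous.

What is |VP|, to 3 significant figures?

19.4

V is at the origin; VL runs at -162.0° with length 23.8, so L = (-22.6, -7.35). ∠VLU = 90.9° gives LU at -72.9° from the x-axis; with |LU| = 29.2, U = (-14.0, -35.3). ∠LUE = 132.0° gives UE at -24.9° from the x-axis; with |UE| = 10.6, E = (-4.43, -39.7). UE ⟂ EN, so EN runs at 65.1°; with |EN| = 25.1, N = (6.13, -17.0). ∠ENP = 68.1° gives NP at 177° from the x-axis; with |NP| = 17.1, P = (-10.9, -16.1). Then |VP| = |P − V| = 19.4.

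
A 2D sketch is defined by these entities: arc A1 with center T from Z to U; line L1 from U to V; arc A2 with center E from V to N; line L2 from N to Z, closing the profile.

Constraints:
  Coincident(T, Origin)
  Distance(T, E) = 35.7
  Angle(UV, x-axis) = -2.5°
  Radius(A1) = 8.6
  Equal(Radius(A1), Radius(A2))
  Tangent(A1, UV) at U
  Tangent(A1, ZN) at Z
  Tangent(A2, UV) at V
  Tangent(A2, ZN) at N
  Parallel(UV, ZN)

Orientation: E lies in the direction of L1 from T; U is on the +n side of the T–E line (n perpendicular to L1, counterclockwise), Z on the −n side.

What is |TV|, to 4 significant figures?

36.72

The slot axis is L1's direction at -2.5°, so u = (cos -2.5°, sin -2.5°) = (0.9990, -0.04362) and n = (−sin -2.5°, cos -2.5°) = (0.04362, 0.9990). T is at the origin and E lies 35.7 along u from T, so E = 35.7·u = (35.67, -1.557). Tangency of A1 to both parallel lines with radius 8.6 puts U and Z at T ± 8.6·n: U = (0.3751, 8.592), Z = (-0.3751, -8.592). Equal radii place V and N the same way about E: V = E + 8.6·n = (36.04, 7.035), N = E − 8.6·n = (35.29, -10.15). Then |TV| = |V − T| = 36.72.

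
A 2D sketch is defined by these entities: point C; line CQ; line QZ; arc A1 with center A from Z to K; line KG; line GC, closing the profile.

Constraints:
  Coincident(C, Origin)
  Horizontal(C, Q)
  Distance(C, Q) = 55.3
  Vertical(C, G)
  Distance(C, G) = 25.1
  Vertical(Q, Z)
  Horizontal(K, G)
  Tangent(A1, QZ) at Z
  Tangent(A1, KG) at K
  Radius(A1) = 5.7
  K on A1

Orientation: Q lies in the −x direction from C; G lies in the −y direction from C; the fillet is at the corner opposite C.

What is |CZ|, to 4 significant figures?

58.60

The virtual corner opposite C is at (-55.30, -25.10). The tangent condition forces AZ to be normal to QZ and A1 meets KG tangentially, so AK is at right angles to KG, with radius 5.7, so the center A sits 5.7 in from both sides at A = (-49.60, -19.40). That places the tangent points at Z = (-55.30, -19.40) on QZ and K = (-49.60, -25.10) on KG. Then |CZ| = |Z − C| = 58.60.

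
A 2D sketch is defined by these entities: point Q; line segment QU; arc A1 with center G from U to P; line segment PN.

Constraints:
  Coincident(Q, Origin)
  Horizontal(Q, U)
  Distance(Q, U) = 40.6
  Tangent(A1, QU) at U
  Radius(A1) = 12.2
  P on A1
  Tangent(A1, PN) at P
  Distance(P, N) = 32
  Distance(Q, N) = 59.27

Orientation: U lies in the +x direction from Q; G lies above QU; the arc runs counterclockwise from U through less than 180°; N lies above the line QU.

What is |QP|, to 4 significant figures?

54.45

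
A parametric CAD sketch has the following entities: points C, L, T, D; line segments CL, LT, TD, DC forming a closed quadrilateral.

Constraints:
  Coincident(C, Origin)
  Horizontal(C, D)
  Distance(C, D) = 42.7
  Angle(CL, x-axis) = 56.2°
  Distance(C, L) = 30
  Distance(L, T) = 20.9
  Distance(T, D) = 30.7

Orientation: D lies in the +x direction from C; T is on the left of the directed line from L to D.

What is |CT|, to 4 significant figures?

47.67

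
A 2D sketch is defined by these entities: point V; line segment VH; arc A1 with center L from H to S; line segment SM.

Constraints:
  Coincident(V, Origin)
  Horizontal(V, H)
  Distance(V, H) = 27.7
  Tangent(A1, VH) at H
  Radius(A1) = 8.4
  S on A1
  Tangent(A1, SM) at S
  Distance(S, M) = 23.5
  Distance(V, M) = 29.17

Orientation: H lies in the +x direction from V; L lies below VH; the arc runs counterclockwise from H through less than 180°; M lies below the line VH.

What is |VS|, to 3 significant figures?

20.6

Checks: |LS| = 8.400 ✓; ∠(LS, SM) = 90.00° ✓; |SM| = 23.50 ✓; |VM| = 29.17 ✓.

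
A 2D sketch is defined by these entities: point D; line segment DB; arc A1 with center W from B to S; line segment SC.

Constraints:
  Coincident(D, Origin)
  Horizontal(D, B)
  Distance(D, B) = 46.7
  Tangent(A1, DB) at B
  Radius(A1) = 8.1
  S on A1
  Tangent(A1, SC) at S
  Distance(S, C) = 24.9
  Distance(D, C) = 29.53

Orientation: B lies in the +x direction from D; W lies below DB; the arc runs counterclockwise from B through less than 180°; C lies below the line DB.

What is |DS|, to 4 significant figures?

41.32

D is at the origin; D and B share the same y with |DB| = 46.7 and B on the +x side, so B = (46.70, 0.000). Tangency of A1 to DB means the radius WB is perpendicular to DB, so W = B + (0, -8.1) = (46.70, -8.100). Since WS ⟂ SC (tangency), |WC| = √(8.1² + 24.9²) = 26.18 regardless of where S sits on A1. So C lies on both circle(D, 29.53) and circle(W, 26.18); the below-DB intersection is C = (22.79, -18.78). S is the foot of the tangent from C: S = (41.27, -2.088).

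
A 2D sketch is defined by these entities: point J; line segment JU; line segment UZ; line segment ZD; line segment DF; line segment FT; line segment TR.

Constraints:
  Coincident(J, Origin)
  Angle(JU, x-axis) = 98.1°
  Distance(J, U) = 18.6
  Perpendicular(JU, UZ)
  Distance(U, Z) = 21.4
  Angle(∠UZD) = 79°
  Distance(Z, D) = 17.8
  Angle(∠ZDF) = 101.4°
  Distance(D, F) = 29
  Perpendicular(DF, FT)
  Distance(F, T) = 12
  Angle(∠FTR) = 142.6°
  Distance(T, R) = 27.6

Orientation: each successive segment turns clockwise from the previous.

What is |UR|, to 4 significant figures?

17.28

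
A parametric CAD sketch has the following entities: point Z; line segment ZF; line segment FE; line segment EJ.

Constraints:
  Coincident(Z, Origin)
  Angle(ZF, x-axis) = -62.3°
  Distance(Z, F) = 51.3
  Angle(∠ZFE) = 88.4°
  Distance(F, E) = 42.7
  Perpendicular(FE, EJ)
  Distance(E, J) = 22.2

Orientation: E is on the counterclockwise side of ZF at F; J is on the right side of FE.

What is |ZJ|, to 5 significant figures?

84.275

Z is at the origin; ZF runs at -62.3° with length 51.3, so F = 51.3·(cos -62.3°, sin -62.3°) = (23.846, -45.421). ∠ZFE = 88.4°, so FE runs at -62.3° + (180° − 88.4°) = 29.300° from the x-axis; with |FE| = 42.7, E = F + 42.7·(cos 29.300°, sin 29.300°) = (61.084, -24.524). The perpendicularity gives EJ at right angles to FE; with |EJ| = 22.2 on the right of FE, J = E + 22.2·(0.48938, -0.87207) = (71.948, -43.884). Then |ZJ| = |J − Z| = 84.275.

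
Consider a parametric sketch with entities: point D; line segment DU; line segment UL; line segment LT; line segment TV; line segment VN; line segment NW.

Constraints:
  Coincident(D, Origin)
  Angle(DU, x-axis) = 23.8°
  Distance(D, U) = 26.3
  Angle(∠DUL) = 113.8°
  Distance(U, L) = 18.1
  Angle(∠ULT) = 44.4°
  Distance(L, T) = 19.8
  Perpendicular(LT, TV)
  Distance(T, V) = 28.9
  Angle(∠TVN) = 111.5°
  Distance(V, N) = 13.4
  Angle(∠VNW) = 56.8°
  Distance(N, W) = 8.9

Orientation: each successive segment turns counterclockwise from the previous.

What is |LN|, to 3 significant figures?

34.6

D is at the origin; DU runs at 23.8° with length 26.3, so U = (24.1, 10.6). ∠DUL = 113.8° gives UL at 90.0° from the x-axis; with |UL| = 18.1, L = (24.1, 28.7). ∠ULT = 44.4° gives LT at -134° from the x-axis; with |LT| = 19.8, T = (10.2, 14.6). LT is perpendicular to TV, so TV runs at -44.4°; with |TV| = 28.9, V = (30.9, -5.65). ∠TVN = 111.5° gives VN at 24.1° from the x-axis; with |VN| = 13.4, N = (43.1, -0.182). Then |LN| = |N − L| = 34.6.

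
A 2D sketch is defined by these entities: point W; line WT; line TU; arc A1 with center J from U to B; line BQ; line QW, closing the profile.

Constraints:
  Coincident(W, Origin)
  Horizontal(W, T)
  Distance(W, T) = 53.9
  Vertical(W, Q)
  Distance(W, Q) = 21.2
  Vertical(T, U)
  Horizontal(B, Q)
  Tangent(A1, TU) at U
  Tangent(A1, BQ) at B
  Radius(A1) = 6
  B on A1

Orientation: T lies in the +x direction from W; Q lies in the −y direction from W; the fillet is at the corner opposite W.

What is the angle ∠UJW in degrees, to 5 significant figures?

162.39°

W is at the origin; W and T share the same y with |WT| = 53.9 and T on the +x side, so T = (53.900, 0.0000). W and Q share the same x with |WQ| = 21.2 and Q on the −y side, so Q = (0.0000, -21.200). The virtual corner opposite W is at (53.900, -21.200). Since A1 is tangent to TU there, JU ⟂ TU and since A1 is tangent to BQ there, JB ⟂ BQ, with radius 6.0, so the center J sits 6.0 in from both sides at J = (47.900, -15.200). That places the tangent points at U = (53.900, -15.200) on TU and B = (47.900, -21.200) on BQ. Then cos ∠UJW = JU·JW / (|JU||JW|), giving 162.39°.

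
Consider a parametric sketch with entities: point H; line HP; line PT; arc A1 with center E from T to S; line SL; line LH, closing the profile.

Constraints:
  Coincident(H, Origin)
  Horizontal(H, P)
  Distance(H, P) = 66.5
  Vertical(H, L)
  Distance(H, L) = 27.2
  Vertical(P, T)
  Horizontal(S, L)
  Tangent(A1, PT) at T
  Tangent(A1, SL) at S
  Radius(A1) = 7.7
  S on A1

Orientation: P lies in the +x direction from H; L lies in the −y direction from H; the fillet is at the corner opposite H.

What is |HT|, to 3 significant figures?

69.3

H is at the origin; HP is horizontal with |HP| = 66.5 and P on the +x side, so P = (66.5, 0.00). H and L share the same x with |HL| = 27.2 and L on the −y side, so L = (0.00, -27.2). The virtual corner opposite H is at (66.5, -27.2). Since A1 is tangent to PT there, ET ⟂ PT and A1 meets SL tangentially, so ES is at right angles to SL, with radius 7.7, so the center E sits 7.7 in from both sides at E = (58.8, -19.5). That places the tangent points at T = (66.5, -19.5) on PT and S = (58.8, -27.2) on SL. Then |HT| = |T − H| = 69.3.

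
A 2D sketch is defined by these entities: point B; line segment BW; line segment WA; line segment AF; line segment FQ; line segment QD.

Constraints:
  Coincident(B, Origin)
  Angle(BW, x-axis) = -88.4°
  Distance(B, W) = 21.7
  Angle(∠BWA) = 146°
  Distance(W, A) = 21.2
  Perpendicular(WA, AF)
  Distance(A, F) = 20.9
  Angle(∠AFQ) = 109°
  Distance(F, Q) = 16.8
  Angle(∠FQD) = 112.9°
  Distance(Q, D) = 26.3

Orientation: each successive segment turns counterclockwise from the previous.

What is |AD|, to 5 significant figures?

34.132

B is at the origin; BW runs at -88.4° with length 21.7, so W = (0.60590, -21.692). ∠BWA = 146.0° gives WA at -54.400° from the x-axis; with |WA| = 21.2, A = (12.947, -38.929). WA is perpendicular to AF, so AF runs at 35.600°; with |AF| = 20.9, F = (29.941, -26.763). ∠AFQ = 109.0° gives FQ at 106.60° from the x-axis; with |FQ| = 16.8, Q = (25.141, -10.663). ∠FQD = 112.9° gives QD at 173.70° from the x-axis; with |QD| = 26.3, D = (-1.0000, -7.7771). Then |AD| = |D − A| = 34.132.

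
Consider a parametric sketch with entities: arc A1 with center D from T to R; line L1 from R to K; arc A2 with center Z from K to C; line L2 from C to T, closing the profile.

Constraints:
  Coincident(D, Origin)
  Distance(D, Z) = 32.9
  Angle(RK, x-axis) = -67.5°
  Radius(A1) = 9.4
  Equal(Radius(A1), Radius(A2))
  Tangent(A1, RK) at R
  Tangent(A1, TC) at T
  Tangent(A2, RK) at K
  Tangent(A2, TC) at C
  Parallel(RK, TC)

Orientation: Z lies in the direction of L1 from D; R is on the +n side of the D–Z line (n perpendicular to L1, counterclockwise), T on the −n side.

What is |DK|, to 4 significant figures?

34.22

The slot axis is L1's direction at -67.5°, so u = (cos -67.5°, sin -67.5°) = (0.3827, -0.9239) and n = (−sin -67.5°, cos -67.5°) = (0.9239, 0.3827). D is at the origin and Z lies 32.9 along u from D, so Z = 32.9·u = (12.59, -30.40). Tangency of A1 to both parallel lines with radius 9.4 puts R and T at D ± 9.4·n: R = (8.684, 3.597), T = (-8.684, -3.597). Equal radii place K and C the same way about Z: K = Z + 9.4·n = (21.27, -26.80), C = Z − 9.4·n = (3.906, -33.99). Then |DK| = |K − D| = 34.22.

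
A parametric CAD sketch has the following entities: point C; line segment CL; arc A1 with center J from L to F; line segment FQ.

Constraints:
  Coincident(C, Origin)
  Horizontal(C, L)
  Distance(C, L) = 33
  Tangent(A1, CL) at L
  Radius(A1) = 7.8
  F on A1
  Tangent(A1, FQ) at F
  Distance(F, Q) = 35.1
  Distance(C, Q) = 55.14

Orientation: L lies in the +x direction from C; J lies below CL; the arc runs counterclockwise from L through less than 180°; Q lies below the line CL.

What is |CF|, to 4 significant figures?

27.17

Checks: |JF| = 7.800 ✓; ∠(JF, FQ) = 90.00° ✓; |FQ| = 35.10 ✓; |CQ| = 55.14 ✓.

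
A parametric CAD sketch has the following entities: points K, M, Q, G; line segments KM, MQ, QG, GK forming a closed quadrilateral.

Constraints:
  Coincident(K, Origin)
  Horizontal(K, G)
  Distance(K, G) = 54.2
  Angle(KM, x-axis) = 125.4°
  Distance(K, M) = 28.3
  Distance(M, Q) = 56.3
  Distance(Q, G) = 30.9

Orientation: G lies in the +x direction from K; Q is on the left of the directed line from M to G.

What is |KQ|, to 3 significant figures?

48.2

K is at the origin; K and G share the same y with |KG| = 54.2 and G in +x, so G = (54.2, 0). KM runs at 125.4° with |KM| = 28.3, so M = (-16.4, 23.1). Q is determined by |MQ| = 56.3 and |QG| = 30.9 together: it lies at the intersection of circle(M, 56.3) and circle(G, 30.9). With |MG| = 74.3, the foot of the radical line on MG is 52.0 from M and the perpendicular offset is √(56.3² − 52.0²) = 21.5. Taking the left-of-MG solution: Q = (39.7, 27.3).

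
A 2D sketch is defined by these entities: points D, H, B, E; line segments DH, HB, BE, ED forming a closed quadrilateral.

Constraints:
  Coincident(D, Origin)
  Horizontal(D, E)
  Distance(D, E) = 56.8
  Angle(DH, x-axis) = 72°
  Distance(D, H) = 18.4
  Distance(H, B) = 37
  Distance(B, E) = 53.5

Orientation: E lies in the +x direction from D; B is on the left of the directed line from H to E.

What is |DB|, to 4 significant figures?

54.51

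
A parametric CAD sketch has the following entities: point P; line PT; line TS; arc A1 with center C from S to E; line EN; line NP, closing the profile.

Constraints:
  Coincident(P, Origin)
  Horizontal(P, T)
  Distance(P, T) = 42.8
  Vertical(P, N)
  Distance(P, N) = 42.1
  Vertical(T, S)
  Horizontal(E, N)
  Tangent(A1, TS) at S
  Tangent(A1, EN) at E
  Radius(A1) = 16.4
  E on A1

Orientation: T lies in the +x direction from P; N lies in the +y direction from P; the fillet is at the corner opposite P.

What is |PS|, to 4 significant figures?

49.92

P is at the origin; P and T share the same y with |PT| = 42.8 and T on the +x side, so T = (42.80, 0.000). PN is vertical with |PN| = 42.1 and N on the +y side, so N = (0.000, 42.10). The virtual corner opposite P is at (42.80, 42.10). The tangent condition forces CS to be normal to TS and since A1 is tangent to EN there, CE ⟂ EN, with radius 16.4, so the center C sits 16.4 in from both sides at C = (26.40, 25.70). That places the tangent points at S = (42.80, 25.70) on TS and E = (26.40, 42.10) on EN. Then |PS| = |S − P| = 49.92.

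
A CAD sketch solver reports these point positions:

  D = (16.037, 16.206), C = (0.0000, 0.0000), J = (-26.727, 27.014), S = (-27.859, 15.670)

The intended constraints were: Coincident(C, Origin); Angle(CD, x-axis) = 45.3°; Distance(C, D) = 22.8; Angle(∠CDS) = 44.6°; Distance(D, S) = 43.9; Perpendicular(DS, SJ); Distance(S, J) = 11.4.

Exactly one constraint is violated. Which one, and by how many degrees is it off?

Perpendicular(DS, SJ) — off by 6.40°.

C = (0.00, 0.00) ✓; CD at 45.30° ✓; |CD| = 22.80 ✓; ∠CDS = 44.60° ✓; |DS| = 43.90 ✓; ∠(DS, SJ) = 96.40° ✗; |SJ| = 11.40 ✓.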